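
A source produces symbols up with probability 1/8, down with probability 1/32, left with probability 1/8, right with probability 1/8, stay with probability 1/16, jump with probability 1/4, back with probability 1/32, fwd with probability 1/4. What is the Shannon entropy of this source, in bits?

2.6875 bits

Each probability is a power of 1/2, so log₂(1/p) is an integer.
H = Σ p·log₂(1/p) = 1/8·3 + 1/32·5 + 1/8·3 + 1/8·3 + 1/16·4 + 1/4·2 + 1/32·5 + 1/4·2 = 2.6875 bits.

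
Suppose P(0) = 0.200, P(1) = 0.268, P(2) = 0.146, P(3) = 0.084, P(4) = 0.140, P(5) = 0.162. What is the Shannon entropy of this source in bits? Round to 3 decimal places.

H = −Σ pᵢ log₂ pᵢ.
−0.200·log₂(0.200) = 0.4644
−0.268·log₂(0.268) = 0.5091
−0.146·log₂(0.146) = 0.4053
−0.084·log₂(0.084) = 0.3002
−0.140·log₂(0.140) = 0.3971
−0.162·log₂(0.162) = 0.4254
Sum ≈ 2.5015 → 2.501 bits.

2.501 bits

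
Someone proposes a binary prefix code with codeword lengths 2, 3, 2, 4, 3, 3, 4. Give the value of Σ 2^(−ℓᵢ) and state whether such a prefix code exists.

With common denominator 2^4 = 16: Σ 2^(−ℓᵢ) = 4/16 + 2/16 + 4/16 + 1/16 + 2/16 + 2/16 + 1/16 = 16/16 = 1.
Kraft's inequality requires Σ ≤ 1; here Σ = 1 ≤ 1, so such a prefix code exists.

1; yes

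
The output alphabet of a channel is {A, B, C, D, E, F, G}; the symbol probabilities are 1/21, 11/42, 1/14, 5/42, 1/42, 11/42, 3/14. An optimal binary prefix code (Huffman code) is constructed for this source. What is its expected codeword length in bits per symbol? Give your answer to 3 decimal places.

Repeatedly combine the two least-probable nodes; the expected code length is the sum of the merged weights.
merge 1/42 + 1/21 → 1/14
merge 1/14 + 1/14 → 1/7
merge 5/42 + 1/7 → 11/42
merge 3/14 + 11/42 → 10/21
merge 11/42 + 11/42 → 11/21
merge 10/21 + 11/21 → 1
L = 1/14 + 1/7 + 11/42 + 10/21 + 11/21 + 1 = 52/21 ≈ 2.476 bits/symbol.

2.476 bits/symbol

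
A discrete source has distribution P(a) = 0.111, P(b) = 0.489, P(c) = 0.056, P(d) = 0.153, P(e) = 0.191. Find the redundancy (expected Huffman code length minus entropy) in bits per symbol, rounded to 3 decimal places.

0.038 bits

Entropy H = −Σ p log₂ p ≈ 1.9601 bits.
Huffman merges: 7/125+111/1000→167/1000; 153/1000+167/1000→8/25; 191/1000+8/25→511/1000; 489/1000+511/1000→1. L = 999/500 ≈ 1.9980.
L − H = 1.9980 − 1.9601 = 0.038 bits.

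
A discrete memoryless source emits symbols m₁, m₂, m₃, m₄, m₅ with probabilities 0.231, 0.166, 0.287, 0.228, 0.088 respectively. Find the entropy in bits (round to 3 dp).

H = −Σ pᵢ log₂ pᵢ.
−0.231·log₂(0.231) = 0.4883
−0.166·log₂(0.166) = 0.4301
−0.287·log₂(0.287) = 0.5169
−0.228·log₂(0.228) = 0.4863
−0.088·log₂(0.088) = 0.3086
Sum ≈ 2.2301 → 2.230 bits.

2.230 bits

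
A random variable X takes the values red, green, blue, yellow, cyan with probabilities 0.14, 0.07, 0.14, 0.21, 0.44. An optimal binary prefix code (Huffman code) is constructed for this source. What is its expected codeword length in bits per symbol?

Repeatedly combine the two least-probable nodes; the expected code length is the sum of the merged weights.
merge 7/100 + 7/50 → 21/100
merge 7/50 + 21/100 → 7/20
merge 21/100 + 7/20 → 14/25
merge 11/25 + 14/25 → 1
L = 21/100 + 7/20 + 14/25 + 1 = 53/25 = 2.12 bits/symbol.

2.12 bits/symbol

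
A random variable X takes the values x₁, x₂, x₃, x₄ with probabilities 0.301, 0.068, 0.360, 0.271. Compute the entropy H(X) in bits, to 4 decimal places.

1.8262 bits

H = −Σ pᵢ log₂ pᵢ.
−0.301·log₂(0.301) = 0.5214
−0.068·log₂(0.068) = 0.2637
−0.360·log₂(0.360) = 0.5306
−0.271·log₂(0.271) = 0.5105
Sum ≈ 1.8262 → 1.8262 bits.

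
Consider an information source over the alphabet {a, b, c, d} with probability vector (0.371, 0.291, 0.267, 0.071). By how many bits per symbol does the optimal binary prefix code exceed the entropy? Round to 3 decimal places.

Entropy H = −Σ p log₂ p ≈ 1.8286 bits.
Huffman merges: 71/1000+267/1000→169/500; 291/1000+169/500→629/1000; 371/1000+629/1000→1. L = 1967/1000 ≈ 1.9670.
L − H = 1.9670 − 1.8286 = 0.138 bits.

0.138 bits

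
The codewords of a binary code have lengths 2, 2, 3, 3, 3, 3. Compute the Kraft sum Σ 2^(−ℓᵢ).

With common denominator 2^3 = 8: Σ 2^(−ℓᵢ) = 2/8 + 2/8 + 1/8 + 1/8 + 1/8 + 1/8 = 8/8 = 1.

1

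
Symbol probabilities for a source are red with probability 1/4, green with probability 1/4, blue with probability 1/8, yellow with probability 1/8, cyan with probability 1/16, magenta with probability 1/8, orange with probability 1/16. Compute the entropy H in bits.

2.625 bits

Each probability is a power of 1/2, so log₂(1/p) is an integer.
H = Σ p·log₂(1/p) = 1/4·2 + 1/4·2 + 1/8·3 + 1/8·3 + 1/16·4 + 1/8·3 + 1/16·4 = 2.625 bits.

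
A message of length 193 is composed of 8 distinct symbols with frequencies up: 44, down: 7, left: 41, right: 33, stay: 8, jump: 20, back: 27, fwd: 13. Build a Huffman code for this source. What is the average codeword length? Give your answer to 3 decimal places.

2.782 bits/symbol

Probabilities are the counts divided by 193.
Repeatedly combine the two least-probable nodes; the expected code length is the sum of the merged weights.
merge 7/193 + 8/193 → 15/193
merge 13/193 + 15/193 → 28/193
merge 20/193 + 27/193 → 47/193
merge 28/193 + 33/193 → 61/193
merge 41/193 + 44/193 → 85/193
merge 47/193 + 61/193 → 108/193
merge 85/193 + 108/193 → 1
L = 15/193 + 28/193 + 47/193 + 61/193 + 85/193 + 108/193 + 1 = 537/193 ≈ 2.782 bits/symbol.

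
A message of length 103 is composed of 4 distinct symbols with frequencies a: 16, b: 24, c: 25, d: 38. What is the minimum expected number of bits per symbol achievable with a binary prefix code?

2 bits/symbol

Probabilities are the counts divided by 103.
Repeatedly combine the two least-probable nodes; the expected code length is the sum of the merged weights.
merge 16/103 + 24/103 → 40/103
merge 25/103 + 38/103 → 63/103
merge 40/103 + 63/103 → 1
L = 40/103 + 63/103 + 1 = 2 bits/symbol.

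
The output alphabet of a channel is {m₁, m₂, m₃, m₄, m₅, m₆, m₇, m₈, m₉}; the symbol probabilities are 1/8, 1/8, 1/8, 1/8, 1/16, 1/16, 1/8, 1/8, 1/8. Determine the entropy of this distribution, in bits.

3.125 bits

Each probability is a power of 1/2, so log₂(1/p) is an integer.
H = Σ p·log₂(1/p) = 1/8·3 + 1/8·3 + 1/8·3 + 1/8·3 + 1/16·4 + 1/16·4 + 1/8·3 + 1/8·3 + 1/8·3 = 3.125 bits.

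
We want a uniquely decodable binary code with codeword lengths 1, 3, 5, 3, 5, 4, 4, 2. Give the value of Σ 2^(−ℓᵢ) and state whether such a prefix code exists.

With common denominator 2^5 = 32: Σ 2^(−ℓᵢ) = 16/32 + 4/32 + 1/32 + 4/32 + 1/32 + 2/32 + 2/32 + 8/32 = 38/32 = 1.1875.
Kraft's inequality requires Σ ≤ 1; here Σ = 1.1875 > 1, so no such prefix code exists.

1.1875; no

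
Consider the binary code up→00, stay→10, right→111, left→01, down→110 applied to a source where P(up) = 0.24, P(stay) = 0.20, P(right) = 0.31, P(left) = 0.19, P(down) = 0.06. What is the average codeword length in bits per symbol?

L̄ = Σ pᵢ·ℓᵢ = 0.24·2 + 0.20·2 + 0.31·3 + 0.19·2 + 0.06·3 = 2.37 bits/symbol.

2.37 bits/symbol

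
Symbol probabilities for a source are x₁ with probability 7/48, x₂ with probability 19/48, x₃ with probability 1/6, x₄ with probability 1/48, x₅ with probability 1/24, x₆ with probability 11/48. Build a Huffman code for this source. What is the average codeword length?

Repeatedly combine the two least-probable nodes; the expected code length is the sum of the merged weights.
merge 1/48 + 1/24 → 1/16
merge 1/16 + 7/48 → 5/24
merge 1/6 + 5/24 → 3/8
merge 11/48 + 3/8 → 29/48
merge 19/48 + 29/48 → 1
L = 1/16 + 5/24 + 3/8 + 29/48 + 1 = 9/4 = 2.25 bits/symbol.

2.25 bits/symbol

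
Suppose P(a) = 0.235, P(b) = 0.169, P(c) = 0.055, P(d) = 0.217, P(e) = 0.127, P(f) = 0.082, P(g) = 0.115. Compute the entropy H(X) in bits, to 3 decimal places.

H = −Σ pᵢ log₂ pᵢ.
−0.235·log₂(0.235) = 0.4910
−0.169·log₂(0.169) = 0.4335
−0.055·log₂(0.055) = 0.2301
−0.217·log₂(0.217) = 0.4783
−0.127·log₂(0.127) = 0.3781
−0.082·log₂(0.082) = 0.2959
−0.115·log₂(0.115) = 0.3588
Sum ≈ 2.6657 → 2.666 bits.

2.666 bits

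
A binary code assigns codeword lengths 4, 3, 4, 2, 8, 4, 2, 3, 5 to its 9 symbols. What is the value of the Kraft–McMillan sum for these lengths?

With common denominator 2^8 = 256: Σ 2^(−ℓᵢ) = 16/256 + 32/256 + 16/256 + 64/256 + 1/256 + 16/256 + 64/256 + 32/256 + 8/256 = 249/256 = 0.97265625.

0.97265625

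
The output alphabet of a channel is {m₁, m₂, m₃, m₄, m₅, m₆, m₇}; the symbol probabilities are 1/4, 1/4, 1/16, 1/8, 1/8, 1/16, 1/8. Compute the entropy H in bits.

2.625 bits

Each probability is a power of 1/2, so log₂(1/p) is an integer.
H = Σ p·log₂(1/p) = 1/4·2 + 1/4·2 + 1/16·4 + 1/8·3 + 1/8·3 + 1/16·4 + 1/8·3 = 2.625 bits.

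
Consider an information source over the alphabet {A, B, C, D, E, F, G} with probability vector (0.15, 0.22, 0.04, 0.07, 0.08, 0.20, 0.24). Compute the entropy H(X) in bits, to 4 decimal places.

2.5955 bits

H = −Σ pᵢ log₂ pᵢ.
−0.15·log₂(0.15) = 0.4105
−0.22·log₂(0.22) = 0.4806
−0.04·log₂(0.04) = 0.1858
−0.07·log₂(0.07) = 0.2686
−0.08·log₂(0.08) = 0.2915
−0.20·log₂(0.20) = 0.4644
−0.24·log₂(0.24) = 0.4941
Sum ≈ 2.5955 → 2.5955 bits.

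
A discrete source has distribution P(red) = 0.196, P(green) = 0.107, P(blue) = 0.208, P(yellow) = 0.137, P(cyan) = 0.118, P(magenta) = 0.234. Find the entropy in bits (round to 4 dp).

2.5240 bits

H = −Σ pᵢ log₂ pᵢ.
−0.196·log₂(0.196) = 0.4608
−0.107·log₂(0.107) = 0.3450
−0.208·log₂(0.208) = 0.4712
−0.137·log₂(0.137) = 0.3929
−0.118·log₂(0.118) = 0.3638
−0.234·log₂(0.234) = 0.4903
Sum ≈ 2.5240 → 2.5240 bits.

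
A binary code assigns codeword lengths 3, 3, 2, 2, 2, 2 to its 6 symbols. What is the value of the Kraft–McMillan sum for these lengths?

1.25

With common denominator 2^3 = 8: Σ 2^(−ℓᵢ) = 1/8 + 1/8 + 2/8 + 2/8 + 2/8 + 2/8 = 10/8 = 1.25.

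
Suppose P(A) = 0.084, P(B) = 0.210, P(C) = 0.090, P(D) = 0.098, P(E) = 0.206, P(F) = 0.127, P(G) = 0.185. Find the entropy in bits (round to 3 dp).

2.712 bits

H = −Σ pᵢ log₂ pᵢ.
−0.084·log₂(0.084) = 0.3002
−0.210·log₂(0.210) = 0.4728
−0.090·log₂(0.090) = 0.3127
−0.098·log₂(0.098) = 0.3284
−0.206·log₂(0.206) = 0.4695
−0.127·log₂(0.127) = 0.3781
−0.185·log₂(0.185) = 0.4504
Sum ≈ 2.7120 → 2.712 bits.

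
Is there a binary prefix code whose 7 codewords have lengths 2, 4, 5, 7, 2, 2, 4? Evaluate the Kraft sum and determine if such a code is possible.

0.9140625; yes

With common denominator 2^7 = 128: Σ 2^(−ℓᵢ) = 32/128 + 8/128 + 4/128 + 1/128 + 32/128 + 32/128 + 8/128 = 117/128 = 0.9140625.
Kraft's inequality requires Σ ≤ 1; here Σ = 0.9140625 ≤ 1, so such a prefix code exists.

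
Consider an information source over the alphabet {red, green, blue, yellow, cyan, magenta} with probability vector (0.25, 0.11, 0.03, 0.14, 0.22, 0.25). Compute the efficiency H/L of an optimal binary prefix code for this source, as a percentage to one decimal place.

98.3%

Entropy H = −Σ p log₂ p ≈ 2.3797 bits.
Huffman merges: 3/100+11/100→7/50; 7/50+7/50→7/25; 11/50+1/4→47/100; 1/4+7/25→53/100; 47/100+53/100→1. L = 121/50 ≈ 2.4200.
Efficiency = H/L = 2.3797/2.4200 = 98.3%.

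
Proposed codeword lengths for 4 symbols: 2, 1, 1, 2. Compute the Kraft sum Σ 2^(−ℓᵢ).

With common denominator 2^2 = 4: Σ 2^(−ℓᵢ) = 1/4 + 2/4 + 2/4 + 1/4 = 6/4 = 1.5.

1.5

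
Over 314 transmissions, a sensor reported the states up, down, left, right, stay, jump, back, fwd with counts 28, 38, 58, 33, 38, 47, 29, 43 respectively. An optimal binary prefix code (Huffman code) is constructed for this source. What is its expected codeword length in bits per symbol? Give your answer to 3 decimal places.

2.997 bits/symbol

Probabilities are the counts divided by 314.
Repeatedly combine the two least-probable nodes; the expected code length is the sum of the merged weights.
merge 14/157 + 29/314 → 57/314
merge 33/314 + 19/157 → 71/314
merge 19/157 + 43/314 → 81/314
merge 47/314 + 57/314 → 52/157
merge 29/157 + 71/314 → 129/314
merge 81/314 + 52/157 → 185/314
merge 129/314 + 185/314 → 1
L = 57/314 + 71/314 + 81/314 + 52/157 + 129/314 + 185/314 + 1 = 941/314 ≈ 2.997 bits/symbol.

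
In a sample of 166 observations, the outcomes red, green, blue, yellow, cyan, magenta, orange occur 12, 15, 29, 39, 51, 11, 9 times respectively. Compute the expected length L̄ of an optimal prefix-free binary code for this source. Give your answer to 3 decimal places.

Probabilities are the counts divided by 166.
Repeatedly combine the two least-probable nodes; the expected code length is the sum of the merged weights.
merge 9/166 + 11/166 → 10/83
merge 6/83 + 15/166 → 27/166
merge 10/83 + 27/166 → 47/166
merge 29/166 + 39/166 → 34/83
merge 47/166 + 51/166 → 49/83
merge 34/83 + 49/83 → 1
L = 10/83 + 27/166 + 47/166 + 34/83 + 49/83 + 1 = 213/83 ≈ 2.566 bits/symbol.

2.566 bits/symbol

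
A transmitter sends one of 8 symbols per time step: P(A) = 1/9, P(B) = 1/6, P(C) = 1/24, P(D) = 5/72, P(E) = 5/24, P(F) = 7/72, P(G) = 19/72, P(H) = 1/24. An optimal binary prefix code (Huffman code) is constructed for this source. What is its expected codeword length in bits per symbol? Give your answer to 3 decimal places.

Repeatedly combine the two least-probable nodes; the expected code length is the sum of the merged weights.
merge 1/24 + 1/24 → 1/12
merge 5/72 + 1/12 → 11/72
merge 7/72 + 1/9 → 5/24
merge 11/72 + 1/6 → 23/72
merge 5/24 + 5/24 → 5/12
merge 19/72 + 23/72 → 7/12
merge 5/12 + 7/12 → 1
L = 1/12 + 11/72 + 5/24 + 23/72 + 5/12 + 7/12 + 1 = 199/72 ≈ 2.764 bits/symbol.

2.764 bits/symbol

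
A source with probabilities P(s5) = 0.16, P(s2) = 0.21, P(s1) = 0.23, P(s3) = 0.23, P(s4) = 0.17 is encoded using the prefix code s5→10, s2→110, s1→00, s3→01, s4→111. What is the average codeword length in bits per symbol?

2.38 bits/symbol

L̄ = Σ pᵢ·ℓᵢ = 0.16·2 + 0.21·3 + 0.23·2 + 0.23·2 + 0.17·3 = 2.38 bits/symbol.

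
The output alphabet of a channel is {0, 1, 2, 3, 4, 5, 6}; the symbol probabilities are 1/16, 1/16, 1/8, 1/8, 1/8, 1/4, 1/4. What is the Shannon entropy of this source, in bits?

2.625 bits

Each probability is a power of 1/2, so log₂(1/p) is an integer.
H = Σ p·log₂(1/p) = 1/16·4 + 1/16·4 + 1/8·3 + 1/8·3 + 1/8·3 + 1/4·2 + 1/4·2 = 2.625 bits.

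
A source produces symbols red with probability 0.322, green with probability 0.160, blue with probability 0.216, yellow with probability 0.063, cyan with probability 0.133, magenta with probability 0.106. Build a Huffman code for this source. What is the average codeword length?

Repeatedly combine the two least-probable nodes; the expected code length is the sum of the merged weights.
merge 63/1000 + 53/500 → 169/1000
merge 133/1000 + 4/25 → 293/1000
merge 169/1000 + 27/125 → 77/200
merge 293/1000 + 161/500 → 123/200
merge 77/200 + 123/200 → 1
L = 169/1000 + 293/1000 + 77/200 + 123/200 + 1 = 1231/500 = 2.462 bits/symbol.

2.462 bits/symbol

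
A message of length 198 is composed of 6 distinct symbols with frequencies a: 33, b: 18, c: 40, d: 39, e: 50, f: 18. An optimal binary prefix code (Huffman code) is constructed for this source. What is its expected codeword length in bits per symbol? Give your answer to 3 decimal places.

Probabilities are the counts divided by 198.
Repeatedly combine the two least-probable nodes; the expected code length is the sum of the merged weights.
merge 1/11 + 1/11 → 2/11
merge 1/6 + 2/11 → 23/66
merge 13/66 + 20/99 → 79/198
merge 25/99 + 23/66 → 119/198
merge 79/198 + 119/198 → 1
L = 2/11 + 23/66 + 79/198 + 119/198 + 1 = 167/66 ≈ 2.530 bits/symbol.

2.530 bits/symbol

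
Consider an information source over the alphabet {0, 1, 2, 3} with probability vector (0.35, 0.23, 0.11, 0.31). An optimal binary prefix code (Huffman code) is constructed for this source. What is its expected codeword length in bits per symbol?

Repeatedly combine the two least-probable nodes; the expected code length is the sum of the merged weights.
merge 11/100 + 23/100 → 17/50
merge 31/100 + 17/50 → 13/20
merge 7/20 + 13/20 → 1
L = 17/50 + 13/20 + 1 = 199/100 = 1.99 bits/symbol.

1.99 bits/symbol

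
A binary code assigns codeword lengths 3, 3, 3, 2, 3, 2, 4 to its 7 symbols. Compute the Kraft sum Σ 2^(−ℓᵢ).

With common denominator 2^4 = 16: Σ 2^(−ℓᵢ) = 2/16 + 2/16 + 2/16 + 4/16 + 2/16 + 4/16 + 1/16 = 17/16 = 1.0625.

1.0625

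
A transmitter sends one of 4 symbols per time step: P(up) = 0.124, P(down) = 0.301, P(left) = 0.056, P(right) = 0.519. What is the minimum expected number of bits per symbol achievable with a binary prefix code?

1.661 bits/symbol

Repeatedly combine the two least-probable nodes; the expected code length is the sum of the merged weights.
merge 7/125 + 31/250 → 9/50
merge 9/50 + 301/1000 → 481/1000
merge 481/1000 + 519/1000 → 1
L = 9/50 + 481/1000 + 1 = 1661/1000 = 1.661 bits/symbol.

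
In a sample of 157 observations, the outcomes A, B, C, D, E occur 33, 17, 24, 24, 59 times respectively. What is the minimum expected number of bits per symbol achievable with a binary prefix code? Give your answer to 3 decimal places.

Probabilities are the counts divided by 157.
Repeatedly combine the two least-probable nodes; the expected code length is the sum of the merged weights.
merge 17/157 + 24/157 → 41/157
merge 24/157 + 33/157 → 57/157
merge 41/157 + 57/157 → 98/157
merge 59/157 + 98/157 → 1
L = 41/157 + 57/157 + 98/157 + 1 = 353/157 ≈ 2.248 bits/symbol.

2.248 bits/symbol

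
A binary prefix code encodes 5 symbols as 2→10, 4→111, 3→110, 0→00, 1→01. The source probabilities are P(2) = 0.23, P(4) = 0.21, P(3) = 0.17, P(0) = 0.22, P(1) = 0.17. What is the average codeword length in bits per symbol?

2.38 bits/symbol

L̄ = Σ pᵢ·ℓᵢ = 0.23·2 + 0.21·3 + 0.17·3 + 0.22·2 + 0.17·2 = 2.38 bits/symbol.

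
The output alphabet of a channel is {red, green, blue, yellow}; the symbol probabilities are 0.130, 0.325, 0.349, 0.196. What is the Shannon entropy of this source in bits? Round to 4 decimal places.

1.9005 bits

H = −Σ pᵢ log₂ pᵢ.
−0.130·log₂(0.130) = 0.3826
−0.325·log₂(0.325) = 0.5270
−0.349·log₂(0.349) = 0.5300
−0.196·log₂(0.196) = 0.4608
Sum ≈ 1.9005 → 1.9005 bits.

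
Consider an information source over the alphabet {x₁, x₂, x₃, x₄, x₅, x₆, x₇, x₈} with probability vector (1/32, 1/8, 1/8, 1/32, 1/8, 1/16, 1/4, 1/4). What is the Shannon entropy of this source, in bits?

Each probability is a power of 1/2, so log₂(1/p) is an integer.
H = Σ p·log₂(1/p) = 1/32·5 + 1/8·3 + 1/8·3 + 1/32·5 + 1/8·3 + 1/16·4 + 1/4·2 + 1/4·2 = 2.6875 bits.

2.6875 bits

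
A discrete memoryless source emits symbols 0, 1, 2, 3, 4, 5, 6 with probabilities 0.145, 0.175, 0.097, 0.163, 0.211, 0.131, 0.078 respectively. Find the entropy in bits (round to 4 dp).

H = −Σ pᵢ log₂ pᵢ.
−0.145·log₂(0.145) = 0.4040
−0.175·log₂(0.175) = 0.4401
−0.097·log₂(0.097) = 0.3265
−0.163·log₂(0.163) = 0.4266
−0.211·log₂(0.211) = 0.4736
−0.131·log₂(0.131) = 0.3841
−0.078·log₂(0.078) = 0.2871
Sum ≈ 2.7419 → 2.7419 bits.

2.7419 bits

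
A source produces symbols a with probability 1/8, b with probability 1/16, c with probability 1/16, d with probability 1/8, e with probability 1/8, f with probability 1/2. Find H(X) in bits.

2.125 bits

Each probability is a power of 1/2, so log₂(1/p) is an integer.
H = Σ p·log₂(1/p) = 1/8·3 + 1/16·4 + 1/16·4 + 1/8·3 + 1/8·3 + 1/2·1 = 2.125 bits.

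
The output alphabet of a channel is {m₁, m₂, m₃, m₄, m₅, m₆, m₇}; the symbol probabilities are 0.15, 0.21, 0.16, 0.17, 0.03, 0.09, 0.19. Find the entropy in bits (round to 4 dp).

H = −Σ pᵢ log₂ pᵢ.
−0.15·log₂(0.15) = 0.4105
−0.21·log₂(0.21) = 0.4728
−0.16·log₂(0.16) = 0.4230
−0.17·log₂(0.17) = 0.4346
−0.03·log₂(0.03) = 0.1518
−0.09·log₂(0.09) = 0.3127
−0.19·log₂(0.19) = 0.4552
Sum ≈ 2.6606 → 2.6606 bits.

2.6606 bits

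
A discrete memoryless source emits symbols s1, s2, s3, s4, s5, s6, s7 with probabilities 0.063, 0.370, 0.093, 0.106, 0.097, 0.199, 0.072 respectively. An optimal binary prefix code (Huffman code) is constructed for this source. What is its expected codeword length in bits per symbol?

2.566 bits/symbol

Repeatedly combine the two least-probable nodes; the expected code length is the sum of the merged weights.
merge 63/1000 + 9/125 → 27/200
merge 93/1000 + 97/1000 → 19/100
merge 53/500 + 27/200 → 241/1000
merge 19/100 + 199/1000 → 389/1000
merge 241/1000 + 37/100 → 611/1000
merge 389/1000 + 611/1000 → 1
L = 27/200 + 19/100 + 241/1000 + 389/1000 + 611/1000 + 1 = 1283/500 = 2.566 bits/symbol.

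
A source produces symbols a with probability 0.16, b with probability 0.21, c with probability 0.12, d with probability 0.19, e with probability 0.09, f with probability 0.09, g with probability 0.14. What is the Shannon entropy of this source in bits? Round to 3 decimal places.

2.741 bits

H = −Σ pᵢ log₂ pᵢ.
−0.16·log₂(0.16) = 0.4230
−0.21·log₂(0.21) = 0.4728
−0.12·log₂(0.12) = 0.3671
−0.19·log₂(0.19) = 0.4552
−0.09·log₂(0.09) = 0.3127
−0.09·log₂(0.09) = 0.3127
−0.14·log₂(0.14) = 0.3971
Sum ≈ 2.7406 → 2.741 bits.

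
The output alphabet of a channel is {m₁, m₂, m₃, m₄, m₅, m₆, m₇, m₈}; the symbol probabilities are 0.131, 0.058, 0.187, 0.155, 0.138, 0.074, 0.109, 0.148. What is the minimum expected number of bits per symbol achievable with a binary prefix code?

Repeatedly combine the two least-probable nodes; the expected code length is the sum of the merged weights.
merge 29/500 + 37/500 → 33/250
merge 109/1000 + 131/1000 → 6/25
merge 33/250 + 69/500 → 27/100
merge 37/250 + 31/200 → 303/1000
merge 187/1000 + 6/25 → 427/1000
merge 27/100 + 303/1000 → 573/1000
merge 427/1000 + 573/1000 → 1
L = 33/250 + 6/25 + 27/100 + 303/1000 + 427/1000 + 573/1000 + 1 = 589/200 = 2.945 bits/symbol.

2.945 bits/symbol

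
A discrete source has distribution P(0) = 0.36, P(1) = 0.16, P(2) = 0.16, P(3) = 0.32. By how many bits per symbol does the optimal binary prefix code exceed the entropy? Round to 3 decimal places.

Entropy H = −Σ p log₂ p ≈ 1.9027 bits.
Huffman merges: 4/25+4/25→8/25; 8/25+8/25→16/25; 9/25+16/25→1. L = 49/25 ≈ 1.9600.
L − H = 1.9600 − 1.9027 = 0.057 bits.

0.057 bits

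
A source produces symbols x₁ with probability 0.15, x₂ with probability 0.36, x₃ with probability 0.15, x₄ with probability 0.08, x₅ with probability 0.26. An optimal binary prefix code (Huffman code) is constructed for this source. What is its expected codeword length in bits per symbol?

Repeatedly combine the two least-probable nodes; the expected code length is the sum of the merged weights.
merge 2/25 + 3/20 → 23/100
merge 3/20 + 23/100 → 19/50
merge 13/50 + 9/25 → 31/50
merge 19/50 + 31/50 → 1
L = 23/100 + 19/50 + 31/50 + 1 = 223/100 = 2.23 bits/symbol.

2.23 bits/symbol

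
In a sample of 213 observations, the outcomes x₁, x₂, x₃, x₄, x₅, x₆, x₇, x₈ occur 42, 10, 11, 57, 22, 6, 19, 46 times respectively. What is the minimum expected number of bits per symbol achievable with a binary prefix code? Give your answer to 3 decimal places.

2.714 bits/symbol

Probabilities are the counts divided by 213.
Repeatedly combine the two least-probable nodes; the expected code length is the sum of the merged weights.
merge 2/71 + 10/213 → 16/213
merge 11/213 + 16/213 → 9/71
merge 19/213 + 22/213 → 41/213
merge 9/71 + 41/213 → 68/213
merge 14/71 + 46/213 → 88/213
merge 19/71 + 68/213 → 125/213
merge 88/213 + 125/213 → 1
L = 16/213 + 9/71 + 41/213 + 68/213 + 88/213 + 125/213 + 1 = 578/213 ≈ 2.714 bits/symbol.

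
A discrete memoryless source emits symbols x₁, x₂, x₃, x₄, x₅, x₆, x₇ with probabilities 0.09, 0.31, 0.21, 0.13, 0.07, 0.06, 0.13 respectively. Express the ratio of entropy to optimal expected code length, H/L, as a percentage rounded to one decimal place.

Entropy H = −Σ p log₂ p ≈ 2.5866 bits.
Huffman merges: 3/50+7/100→13/100; 9/100+13/100→11/50; 13/100+13/100→13/50; 21/100+11/50→43/100; 13/50+31/100→57/100; 43/100+57/100→1. L = 261/100 ≈ 2.6100.
Efficiency = H/L = 2.5866/2.6100 = 99.1%.

99.1%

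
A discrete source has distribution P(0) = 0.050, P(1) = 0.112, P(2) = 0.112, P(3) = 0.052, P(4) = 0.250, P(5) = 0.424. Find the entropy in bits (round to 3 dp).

2.170 bits

H = −Σ pᵢ log₂ pᵢ.
−0.050·log₂(0.050) = 0.2161
−0.112·log₂(0.112) = 0.3537
−0.112·log₂(0.112) = 0.3537
−0.052·log₂(0.052) = 0.2218
−0.250·log₂(0.250) = 0.5000
−0.424·log₂(0.424) = 0.5249
Sum ≈ 2.1702 → 2.170 bits.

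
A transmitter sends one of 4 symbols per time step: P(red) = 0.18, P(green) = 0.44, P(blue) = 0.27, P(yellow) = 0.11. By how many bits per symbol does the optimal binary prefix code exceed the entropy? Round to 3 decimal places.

Entropy H = −Σ p log₂ p ≈ 1.8268 bits.
Huffman merges: 11/100+9/50→29/100; 27/100+29/100→14/25; 11/25+14/25→1. L = 37/20 ≈ 1.8500.
L − H = 1.8500 − 1.8268 = 0.023 bits.

0.023 bits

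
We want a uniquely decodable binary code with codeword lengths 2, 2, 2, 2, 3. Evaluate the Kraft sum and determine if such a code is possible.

With common denominator 2^3 = 8: Σ 2^(−ℓᵢ) = 2/8 + 2/8 + 2/8 + 2/8 + 1/8 = 9/8 = 1.125.
Kraft's inequality requires Σ ≤ 1; here Σ = 1.125 > 1, so no such prefix code exists.

1.125; no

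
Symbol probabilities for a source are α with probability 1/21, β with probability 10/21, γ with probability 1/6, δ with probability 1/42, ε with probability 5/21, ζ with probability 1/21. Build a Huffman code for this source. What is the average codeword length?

2 bits/symbol

Repeatedly combine the two least-probable nodes; the expected code length is the sum of the merged weights.
merge 1/42 + 1/21 → 1/14
merge 1/21 + 1/14 → 5/42
merge 5/42 + 1/6 → 2/7
merge 5/21 + 2/7 → 11/21
merge 10/21 + 11/21 → 1
L = 1/14 + 5/42 + 2/7 + 11/21 + 1 = 2 bits/symbol.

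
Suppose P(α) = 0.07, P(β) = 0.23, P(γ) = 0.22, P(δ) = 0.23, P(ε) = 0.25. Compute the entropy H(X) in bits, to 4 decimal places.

H = −Σ pᵢ log₂ pᵢ.
−0.07·log₂(0.07) = 0.2686
−0.23·log₂(0.23) = 0.4877
−0.22·log₂(0.22) = 0.4806
−0.23·log₂(0.23) = 0.4877
−0.25·log₂(0.25) = 0.5000
Sum ≈ 2.2245 → 2.2245 bits.

2.2245 bits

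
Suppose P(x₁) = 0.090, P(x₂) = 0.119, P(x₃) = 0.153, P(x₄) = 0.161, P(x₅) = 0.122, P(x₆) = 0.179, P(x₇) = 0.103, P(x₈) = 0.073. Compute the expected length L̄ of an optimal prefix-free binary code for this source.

Repeatedly combine the two least-probable nodes; the expected code length is the sum of the merged weights.
merge 73/1000 + 9/100 → 163/1000
merge 103/1000 + 119/1000 → 111/500
merge 61/500 + 153/1000 → 11/40
merge 161/1000 + 163/1000 → 81/250
merge 179/1000 + 111/500 → 401/1000
merge 11/40 + 81/250 → 599/1000
merge 401/1000 + 599/1000 → 1
L = 163/1000 + 111/500 + 11/40 + 81/250 + 401/1000 + 599/1000 + 1 = 373/125 = 2.984 bits/symbol.

2.984 bits/symbol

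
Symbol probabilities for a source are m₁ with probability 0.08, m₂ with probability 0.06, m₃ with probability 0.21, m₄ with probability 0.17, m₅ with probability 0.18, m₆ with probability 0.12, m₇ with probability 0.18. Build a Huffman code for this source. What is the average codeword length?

2.75 bits/symbol

Repeatedly combine the two least-probable nodes; the expected code length is the sum of the merged weights.
merge 3/50 + 2/25 → 7/50
merge 3/25 + 7/50 → 13/50
merge 17/100 + 9/50 → 7/20
merge 9/50 + 21/100 → 39/100
merge 13/50 + 7/20 → 61/100
merge 39/100 + 61/100 → 1
L = 7/50 + 13/50 + 7/20 + 39/100 + 61/100 + 1 = 11/4 = 2.75 bits/symbol.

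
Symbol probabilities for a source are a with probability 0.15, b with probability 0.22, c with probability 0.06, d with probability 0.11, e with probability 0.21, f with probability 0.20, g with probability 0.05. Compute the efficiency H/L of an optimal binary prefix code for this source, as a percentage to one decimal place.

Entropy H = −Σ p log₂ p ≈ 2.6382 bits.
Huffman merges: 1/20+3/50→11/100; 11/100+11/100→11/50; 3/20+1/5→7/20; 21/100+11/50→43/100; 11/50+7/20→57/100; 43/100+57/100→1. L = 67/25 ≈ 2.6800.
Efficiency = H/L = 2.6382/2.6800 = 98.4%.

98.4%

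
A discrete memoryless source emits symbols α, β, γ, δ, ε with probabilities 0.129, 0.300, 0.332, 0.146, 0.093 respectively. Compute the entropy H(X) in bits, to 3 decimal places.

H = −Σ pᵢ log₂ pᵢ.
−0.129·log₂(0.129) = 0.3811
−0.300·log₂(0.300) = 0.5211
−0.332·log₂(0.332) = 0.5281
−0.146·log₂(0.146) = 0.4053
−0.093·log₂(0.093) = 0.3187
Sum ≈ 2.1543 → 2.154 bits.

2.154 bits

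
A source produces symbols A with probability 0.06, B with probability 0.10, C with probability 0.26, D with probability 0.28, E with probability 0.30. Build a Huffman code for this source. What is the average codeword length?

2.16 bits/symbol

Repeatedly combine the two least-probable nodes; the expected code length is the sum of the merged weights.
merge 3/50 + 1/10 → 4/25
merge 4/25 + 13/50 → 21/50
merge 7/25 + 3/10 → 29/50
merge 21/50 + 29/50 → 1
L = 4/25 + 21/50 + 29/50 + 1 = 54/25 = 2.16 bits/symbol.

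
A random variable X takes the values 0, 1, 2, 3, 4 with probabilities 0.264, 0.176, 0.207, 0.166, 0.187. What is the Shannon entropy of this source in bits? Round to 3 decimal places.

H = −Σ pᵢ log₂ pᵢ.
−0.264·log₂(0.264) = 0.5072
−0.176·log₂(0.176) = 0.4411
−0.207·log₂(0.207) = 0.4704
−0.166·log₂(0.166) = 0.4301
−0.187·log₂(0.187) = 0.4523
Sum ≈ 2.3011 → 2.301 bits.

2.301 bits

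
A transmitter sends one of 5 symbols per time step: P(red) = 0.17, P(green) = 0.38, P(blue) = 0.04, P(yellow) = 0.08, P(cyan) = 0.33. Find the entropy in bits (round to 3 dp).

1.970 bits

H = −Σ pᵢ log₂ pᵢ.
−0.17·log₂(0.17) = 0.4346
−0.38·log₂(0.38) = 0.5305
−0.04·log₂(0.04) = 0.1858
−0.08·log₂(0.08) = 0.2915
−0.33·log₂(0.33) = 0.5278
Sum ≈ 1.9701 → 1.970 bits.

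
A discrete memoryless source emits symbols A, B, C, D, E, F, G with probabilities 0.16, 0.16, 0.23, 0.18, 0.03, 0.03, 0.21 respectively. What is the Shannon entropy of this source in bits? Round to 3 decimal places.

H = −Σ pᵢ log₂ pᵢ.
−0.16·log₂(0.16) = 0.4230
−0.16·log₂(0.16) = 0.4230
−0.23·log₂(0.23) = 0.4877
−0.18·log₂(0.18) = 0.4453
−0.03·log₂(0.03) = 0.1518
−0.03·log₂(0.03) = 0.1518
−0.21·log₂(0.21) = 0.4728
Sum ≈ 2.5554 → 2.555 bits.

2.555 bits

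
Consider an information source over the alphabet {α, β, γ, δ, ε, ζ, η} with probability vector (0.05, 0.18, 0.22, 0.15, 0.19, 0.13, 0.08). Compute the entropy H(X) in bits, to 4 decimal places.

2.6819 bits

H = −Σ pᵢ log₂ pᵢ.
−0.05·log₂(0.05) = 0.2161
−0.18·log₂(0.18) = 0.4453
−0.22·log₂(0.22) = 0.4806
−0.15·log₂(0.15) = 0.4105
−0.19·log₂(0.19) = 0.4552
−0.13·log₂(0.13) = 0.3826
−0.08·log₂(0.08) = 0.2915
Sum ≈ 2.6819 → 2.6819 bits.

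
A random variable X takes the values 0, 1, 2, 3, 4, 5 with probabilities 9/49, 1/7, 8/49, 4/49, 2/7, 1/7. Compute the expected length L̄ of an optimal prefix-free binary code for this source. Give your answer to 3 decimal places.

Repeatedly combine the two least-probable nodes; the expected code length is the sum of the merged weights.
merge 4/49 + 1/7 → 11/49
merge 1/7 + 8/49 → 15/49
merge 9/49 + 11/49 → 20/49
merge 2/7 + 15/49 → 29/49
merge 20/49 + 29/49 → 1
L = 11/49 + 15/49 + 20/49 + 29/49 + 1 = 124/49 ≈ 2.531 bits/symbol.

2.531 bits/symbol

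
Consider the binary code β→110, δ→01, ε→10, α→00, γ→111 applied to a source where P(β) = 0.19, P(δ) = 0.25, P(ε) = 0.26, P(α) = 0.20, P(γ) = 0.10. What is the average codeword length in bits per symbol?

2.29 bits/symbol

L̄ = Σ pᵢ·ℓᵢ = 0.19·3 + 0.25·2 + 0.26·2 + 0.20·2 + 0.10·3 = 2.29 bits/symbol.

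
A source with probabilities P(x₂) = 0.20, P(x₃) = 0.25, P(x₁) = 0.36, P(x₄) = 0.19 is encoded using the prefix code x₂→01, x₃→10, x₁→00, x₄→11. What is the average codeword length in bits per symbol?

L̄ = Σ pᵢ·ℓᵢ = 0.20·2 + 0.25·2 + 0.36·2 + 0.19·2 = 2 bits/symbol.

2 bits/symbol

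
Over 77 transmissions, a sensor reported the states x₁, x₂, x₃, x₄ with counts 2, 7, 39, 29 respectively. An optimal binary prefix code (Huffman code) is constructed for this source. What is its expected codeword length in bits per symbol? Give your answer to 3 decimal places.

Probabilities are the counts divided by 77.
Repeatedly combine the two least-probable nodes; the expected code length is the sum of the merged weights.
merge 2/77 + 1/11 → 9/77
merge 9/77 + 29/77 → 38/77
merge 38/77 + 39/77 → 1
L = 9/77 + 38/77 + 1 = 124/77 ≈ 1.610 bits/symbol.

1.610 bits/symbol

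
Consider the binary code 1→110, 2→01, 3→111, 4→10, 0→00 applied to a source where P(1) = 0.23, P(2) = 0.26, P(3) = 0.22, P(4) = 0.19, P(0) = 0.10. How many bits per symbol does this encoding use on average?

L̄ = Σ pᵢ·ℓᵢ = 0.23·3 + 0.26·2 + 0.22·3 + 0.19·2 + 0.10·2 = 2.45 bits/symbol.

2.45 bits/symbol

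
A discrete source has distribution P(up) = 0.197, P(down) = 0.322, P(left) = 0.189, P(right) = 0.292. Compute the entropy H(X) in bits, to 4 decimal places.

1.9610 bits

H = −Σ pᵢ log₂ pᵢ.
−0.197·log₂(0.197) = 0.4617
−0.322·log₂(0.322) = 0.5264
−0.189·log₂(0.189) = 0.4543
−0.292·log₂(0.292) = 0.5186
Sum ≈ 1.9610 → 1.9610 bits.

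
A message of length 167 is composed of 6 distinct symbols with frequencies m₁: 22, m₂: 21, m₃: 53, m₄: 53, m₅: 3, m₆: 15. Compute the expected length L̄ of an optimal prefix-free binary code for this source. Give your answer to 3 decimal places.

2.341 bits/symbol

Probabilities are the counts divided by 167.
Repeatedly combine the two least-probable nodes; the expected code length is the sum of the merged weights.
merge 3/167 + 15/167 → 18/167
merge 18/167 + 21/167 → 39/167
merge 22/167 + 39/167 → 61/167
merge 53/167 + 53/167 → 106/167
merge 61/167 + 106/167 → 1
L = 18/167 + 39/167 + 61/167 + 106/167 + 1 = 391/167 ≈ 2.341 bits/symbol.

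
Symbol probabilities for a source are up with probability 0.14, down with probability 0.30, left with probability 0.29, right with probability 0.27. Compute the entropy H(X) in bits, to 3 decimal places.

H = −Σ pᵢ log₂ pᵢ.
−0.14·log₂(0.14) = 0.3971
−0.30·log₂(0.30) = 0.5211
−0.29·log₂(0.29) = 0.5179
−0.27·log₂(0.27) = 0.5100
Sum ≈ 1.9461 → 1.946 bits.

1.946 bits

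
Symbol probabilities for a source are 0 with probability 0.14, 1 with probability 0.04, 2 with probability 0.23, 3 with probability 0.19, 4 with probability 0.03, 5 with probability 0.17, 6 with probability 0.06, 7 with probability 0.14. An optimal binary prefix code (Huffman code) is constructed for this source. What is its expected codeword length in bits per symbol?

Repeatedly combine the two least-probable nodes; the expected code length is the sum of the merged weights.
merge 3/100 + 1/25 → 7/100
merge 3/50 + 7/100 → 13/100
merge 13/100 + 7/50 → 27/100
merge 7/50 + 17/100 → 31/100
merge 19/100 + 23/100 → 21/50
merge 27/100 + 31/100 → 29/50
merge 21/50 + 29/50 → 1
L = 7/100 + 13/100 + 27/100 + 31/100 + 21/50 + 29/50 + 1 = 139/50 = 2.78 bits/symbol.

2.78 bits/symbol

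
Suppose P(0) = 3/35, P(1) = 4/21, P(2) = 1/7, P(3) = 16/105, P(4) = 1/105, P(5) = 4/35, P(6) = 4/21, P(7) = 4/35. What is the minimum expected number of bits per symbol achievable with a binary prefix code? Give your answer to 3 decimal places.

2.905 bits/symbol

Repeatedly combine the two least-probable nodes; the expected code length is the sum of the merged weights.
merge 1/105 + 3/35 → 2/21
merge 2/21 + 4/35 → 22/105
merge 4/35 + 1/7 → 9/35
merge 16/105 + 4/21 → 12/35
merge 4/21 + 22/105 → 2/5
merge 9/35 + 12/35 → 3/5
merge 2/5 + 3/5 → 1
L = 2/21 + 22/105 + 9/35 + 12/35 + 2/5 + 3/5 + 1 = 61/21 ≈ 2.905 bits/symbol.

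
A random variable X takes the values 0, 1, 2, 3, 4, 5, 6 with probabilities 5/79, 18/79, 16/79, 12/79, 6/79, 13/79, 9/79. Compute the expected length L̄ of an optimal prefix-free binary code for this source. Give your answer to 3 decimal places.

Repeatedly combine the two least-probable nodes; the expected code length is the sum of the merged weights.
merge 5/79 + 6/79 → 11/79
merge 9/79 + 11/79 → 20/79
merge 12/79 + 13/79 → 25/79
merge 16/79 + 18/79 → 34/79
merge 20/79 + 25/79 → 45/79
merge 34/79 + 45/79 → 1
L = 11/79 + 20/79 + 25/79 + 34/79 + 45/79 + 1 = 214/79 ≈ 2.709 bits/symbol.

2.709 bits/symbol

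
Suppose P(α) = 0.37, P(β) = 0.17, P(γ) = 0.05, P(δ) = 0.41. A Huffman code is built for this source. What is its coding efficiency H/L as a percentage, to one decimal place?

Entropy H = −Σ p log₂ p ≈ 1.7088 bits.
Huffman merges: 1/20+17/100→11/50; 11/50+37/100→59/100; 41/100+59/100→1. L = 181/100 ≈ 1.8100.
Efficiency = H/L = 1.7088/1.8100 = 94.4%.

94.4%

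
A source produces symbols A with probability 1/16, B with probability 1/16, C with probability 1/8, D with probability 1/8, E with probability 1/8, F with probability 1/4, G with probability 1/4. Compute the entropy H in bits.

2.625 bits

Each probability is a power of 1/2, so log₂(1/p) is an integer.
H = Σ p·log₂(1/p) = 1/16·4 + 1/16·4 + 1/8·3 + 1/8·3 + 1/8·3 + 1/4·2 + 1/4·2 = 2.625 bits.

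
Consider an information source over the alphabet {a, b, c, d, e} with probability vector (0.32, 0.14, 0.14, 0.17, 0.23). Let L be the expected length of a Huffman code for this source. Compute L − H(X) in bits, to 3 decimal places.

Entropy H = −Σ p log₂ p ≈ 2.2425 bits.
Huffman merges: 7/50+7/50→7/25; 17/100+23/100→2/5; 7/25+8/25→3/5; 2/5+3/5→1. L = 57/25 ≈ 2.2800.
L − H = 2.2800 − 2.2425 = 0.037 bits.

0.037 bits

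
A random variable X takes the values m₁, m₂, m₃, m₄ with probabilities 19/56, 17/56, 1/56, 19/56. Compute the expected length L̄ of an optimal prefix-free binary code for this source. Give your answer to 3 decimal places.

Repeatedly combine the two least-probable nodes; the expected code length is the sum of the merged weights.
merge 1/56 + 17/56 → 9/28
merge 9/28 + 19/56 → 37/56
merge 19/56 + 37/56 → 1
L = 9/28 + 37/56 + 1 = 111/56 ≈ 1.982 bits/symbol.

1.982 bits/symbol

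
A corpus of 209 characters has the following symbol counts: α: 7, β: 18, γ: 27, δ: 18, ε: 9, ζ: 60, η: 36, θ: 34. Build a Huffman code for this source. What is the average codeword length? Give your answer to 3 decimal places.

Probabilities are the counts divided by 209.
Repeatedly combine the two least-probable nodes; the expected code length is the sum of the merged weights.
merge 7/209 + 9/209 → 16/209
merge 16/209 + 18/209 → 34/209
merge 18/209 + 27/209 → 45/209
merge 34/209 + 34/209 → 68/209
merge 36/209 + 45/209 → 81/209
merge 60/209 + 68/209 → 128/209
merge 81/209 + 128/209 → 1
L = 16/209 + 34/209 + 45/209 + 68/209 + 81/209 + 128/209 + 1 = 581/209 ≈ 2.780 bits/symbol.

2.780 bits/symbol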